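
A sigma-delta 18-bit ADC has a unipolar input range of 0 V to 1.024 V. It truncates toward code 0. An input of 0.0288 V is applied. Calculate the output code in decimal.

Full-scale span = 1.024 V; LSB = 1.024/2^18 = 3.91 µV.
(V_in − V_low)/LSB = (0.0288 − 0) / 3.90625e-06 = 7372.800.
⌊·⌋(7372.800) = 7372.

code 7372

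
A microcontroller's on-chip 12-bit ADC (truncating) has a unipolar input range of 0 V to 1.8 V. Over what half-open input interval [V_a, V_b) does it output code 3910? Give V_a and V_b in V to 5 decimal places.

LSB = 1.8/2^12 = 439.45 µV.
V_a = V_low + 3910·LSB = 1.71826 V; V_b = V_low + 3911·LSB = 1.7187 V.

[1.71826 V, 1.71870 V)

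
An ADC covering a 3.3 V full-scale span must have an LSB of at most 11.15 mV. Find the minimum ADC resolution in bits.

9 bits

Number of steps required ≥ 3.3 V / 11.15 mV = 295.96.
Need 2^N ≥ 295.96; 2^8 = 256, 2^9 = 512.
Minimum N = 9.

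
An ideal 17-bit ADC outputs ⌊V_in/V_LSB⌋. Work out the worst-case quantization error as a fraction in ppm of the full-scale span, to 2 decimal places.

Truncating → worst-case error = 1 LSB = V_FS/2^17, so 1e+06/131072 = 7.62939 ppm of full scale.

7.63 ppm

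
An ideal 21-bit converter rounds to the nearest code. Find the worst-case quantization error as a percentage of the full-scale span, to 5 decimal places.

Rounding → worst-case error = ½ LSB = V_FS/2^22, so 100/4194304 = 2.38419e-05 % of full scale.

0.00002 %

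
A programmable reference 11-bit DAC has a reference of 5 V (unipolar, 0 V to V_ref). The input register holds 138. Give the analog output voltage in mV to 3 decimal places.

336.914 mV

LSB = 5 V / 2^11 = 2.441 mV.
V_out = 0 + 138 × 0.00244141 V = 0.336914 V.
= 336.914 mV.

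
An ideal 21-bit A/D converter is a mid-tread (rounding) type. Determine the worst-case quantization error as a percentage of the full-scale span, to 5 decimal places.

0.00002 %

Rounding → worst-case error = ½ LSB = V_FS/2^22, so 100/4194304 = 2.38419e-05 % of full scale.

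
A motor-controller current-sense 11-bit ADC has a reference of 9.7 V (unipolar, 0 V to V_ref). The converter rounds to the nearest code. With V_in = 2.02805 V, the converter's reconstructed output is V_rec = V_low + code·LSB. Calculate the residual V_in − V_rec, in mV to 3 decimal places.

0.902 mV

Step size: 9.7 V ÷ 2^11 = 4.736 mV.
(V_in − V_low)/LSB = (2.02805 − 0)/0.00473633 = 428.1904 → code 428 (round).
Reconstructed: 2.0271484 V.
V_in − V_rec = 0.000901563 V = 0.902 mV.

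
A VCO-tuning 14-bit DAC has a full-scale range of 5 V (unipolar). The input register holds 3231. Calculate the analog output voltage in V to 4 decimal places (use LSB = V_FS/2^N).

LSB = 5 V / 2^14 = 305.18 µV.
V_out = 0 + 3231 × 0.000305176 V = 0.986023 V.

0.9860 V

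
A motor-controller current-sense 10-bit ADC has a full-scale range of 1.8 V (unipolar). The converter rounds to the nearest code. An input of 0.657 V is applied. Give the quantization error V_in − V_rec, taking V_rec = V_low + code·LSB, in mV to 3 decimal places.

-0.422 mV

LSB = 1.8/2^10 = 1.758 mV.
(V_in − V_low)/LSB = (0.657 − 0)/0.00175781 = 373.7600 → code 374 (round).
Code 374 maps back to 0 + 374×0.00175781 V = 0.65742188 V.
V_in − V_rec = -0.000421875 V = -0.422 mV.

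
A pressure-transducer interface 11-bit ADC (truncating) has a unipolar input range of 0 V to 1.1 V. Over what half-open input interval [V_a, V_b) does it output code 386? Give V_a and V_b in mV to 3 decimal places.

[207.324 mV, 207.861 mV)

LSB = 1.1/2^11 = 0.537 mV.
V_a = V_low + 386·LSB = 0.207324 V; V_b = V_low + 387·LSB = 0.207861 V.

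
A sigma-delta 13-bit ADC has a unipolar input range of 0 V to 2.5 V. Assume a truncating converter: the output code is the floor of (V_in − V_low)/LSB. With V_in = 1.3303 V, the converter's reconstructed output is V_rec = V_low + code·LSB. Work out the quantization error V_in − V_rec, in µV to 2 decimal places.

One LSB is 2.5 V / 8192 = 305.18 µV.
Scaled input = 4359.1270 LSBs, so code = 4359.
V_rec = 0 + 4359·0.000305176 = 1.3302612 V.
Difference: 3.87695e-05 V → 38.77 µV.

38.77 µV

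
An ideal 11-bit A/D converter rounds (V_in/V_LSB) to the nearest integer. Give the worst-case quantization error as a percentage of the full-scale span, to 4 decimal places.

Rounding → worst-case error = ½ LSB = V_FS/2^12, so 100/4096 = 0.0244141 % of full scale.

0.0244 %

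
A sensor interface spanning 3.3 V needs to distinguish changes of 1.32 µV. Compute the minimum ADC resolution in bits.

Number of steps required ≥ 3.3 V / 1.32 µV = 2500000.00.
Need 2^N ≥ 2500000.00; 2^21 = 2097152, 2^22 = 4194304.
Minimum N = 22.

22 bits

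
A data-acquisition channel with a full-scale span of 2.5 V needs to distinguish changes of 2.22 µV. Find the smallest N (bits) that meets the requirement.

Number of steps required ≥ 2.5 V / 2.22 µV = 1126126.13.
Need 2^N ≥ 1126126.13; 2^20 = 1048576, 2^21 = 2097152.
Minimum N = 21.

21 bits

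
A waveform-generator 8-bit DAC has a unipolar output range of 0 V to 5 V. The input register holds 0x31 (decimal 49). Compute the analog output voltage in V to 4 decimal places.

0.9570 V

LSB = 5 V / 2^8 = 19.531 mV.
Code 0x31 = 49 decimal.
V_out = 0 + 49 × 0.0195312 V = 0.957031 V.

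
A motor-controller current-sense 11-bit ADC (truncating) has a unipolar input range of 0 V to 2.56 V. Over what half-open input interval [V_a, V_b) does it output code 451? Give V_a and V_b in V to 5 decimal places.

[0.56375 V, 0.56500 V)

LSB = 2.56/2^11 = 1.250 mV.
V_a = V_low + 451·LSB = 0.56375 V; V_b = V_low + 452·LSB = 0.565 V.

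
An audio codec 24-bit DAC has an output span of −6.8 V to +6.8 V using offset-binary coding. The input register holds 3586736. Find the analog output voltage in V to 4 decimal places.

-3.8925 V

LSB = 13.6 V / 2^24 = 0.81 µV.
V_out = (−6.8) + 3586736 × 8.10623e-07 V = -3.89251 V.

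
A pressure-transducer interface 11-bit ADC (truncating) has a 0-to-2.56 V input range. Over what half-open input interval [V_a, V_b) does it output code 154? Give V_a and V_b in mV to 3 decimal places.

[192.500 mV, 193.750 mV)

LSB = 2.56/2^11 = 1.250 mV.
V_a = V_low + 154·LSB = 0.1925 V; V_b = V_low + 155·LSB = 0.19375 V.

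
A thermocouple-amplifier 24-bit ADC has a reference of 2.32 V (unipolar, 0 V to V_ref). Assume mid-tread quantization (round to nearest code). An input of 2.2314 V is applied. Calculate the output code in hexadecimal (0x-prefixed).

With 16777216 levels over 2.32 V, one step is 0.14 µV.
(2.2314 − 0) / 1.38283e-07 = 16136499.906 LSBs.
So the output code is 16136500.
In hexadecimal (0x-prefixed): 0xF63934.

code 0xF63934 (decimal 16136500)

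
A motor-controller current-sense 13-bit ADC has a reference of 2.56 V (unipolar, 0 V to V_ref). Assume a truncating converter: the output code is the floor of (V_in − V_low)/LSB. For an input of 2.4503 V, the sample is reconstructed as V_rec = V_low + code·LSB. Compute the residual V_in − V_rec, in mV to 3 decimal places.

0.300 mV

Step size: 2.56 V ÷ 2^13 = 312.50 µV.
(2.4503 − 0)/0.0003125 = 7840.9600; ⌊·⌋ gives code 7840.
V_rec = 0 + 7840·0.0003125 = 2.45 V.
Error = 2.4503 − 2.45 = 0.0003 V = 0.300 mV.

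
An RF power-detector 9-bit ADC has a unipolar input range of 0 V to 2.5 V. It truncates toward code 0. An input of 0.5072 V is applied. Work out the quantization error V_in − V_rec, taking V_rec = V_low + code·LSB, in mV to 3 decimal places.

LSB = 2.5/2^9 = 4.883 mV.
Scaled input = 103.8746 LSBs, so code = 103.
Code 103 maps back to 0 + 103×0.00488281 V = 0.50292969 V.
Error = 0.5072 − 0.50292969 = 0.00427031 V = 4.270 mV.

4.270 mV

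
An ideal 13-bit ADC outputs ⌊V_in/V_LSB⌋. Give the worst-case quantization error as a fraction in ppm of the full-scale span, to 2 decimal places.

Truncating → worst-case error = 1 LSB = V_FS/2^13, so 1e+06/8192 = 122.07 ppm of full scale.

122.07 ppm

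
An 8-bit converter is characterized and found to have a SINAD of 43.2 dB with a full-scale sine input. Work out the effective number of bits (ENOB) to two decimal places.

6.88 bits

ENOB = (SINAD − 1.76) / 6.02 = (43.2 − 1.76)/6.02 = 6.884.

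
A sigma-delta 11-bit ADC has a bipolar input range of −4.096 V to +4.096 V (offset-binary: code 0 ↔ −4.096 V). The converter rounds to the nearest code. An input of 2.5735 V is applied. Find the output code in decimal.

code 1667

With 2048 levels over 8.192 V, one step is 4.000 mV.
(2.5735 − (−4.096)) / 0.004 = 1667.375 LSBs.
round(1667.375) = 1667.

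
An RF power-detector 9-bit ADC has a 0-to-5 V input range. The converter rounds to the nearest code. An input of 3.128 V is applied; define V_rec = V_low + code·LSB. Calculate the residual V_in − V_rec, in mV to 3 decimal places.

3.000 mV

Step size: 5 V ÷ 2^9 = 9.766 mV.
Scaled input = 320.3072 LSBs, so code = 320.
V_rec = 0 + 320·0.00976562 = 3.125 V.
V_in − V_rec = 0.003 V = 3.000 mV.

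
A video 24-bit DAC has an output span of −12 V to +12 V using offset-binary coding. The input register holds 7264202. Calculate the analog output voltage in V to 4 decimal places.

LSB = 24 V / 2^24 = 1.43 µV.
V_out = (−12) + 7264202 × 1.43051e-06 V = -1.60848 V.

-1.6085 V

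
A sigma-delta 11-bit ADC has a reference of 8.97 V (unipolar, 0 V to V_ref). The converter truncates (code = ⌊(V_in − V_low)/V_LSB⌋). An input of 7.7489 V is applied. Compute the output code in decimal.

code 1769

With 2048 levels over 8.97 V, one step is 4.380 mV.
(V_in − V_low)/LSB = (7.7489 − 0) / 0.00437988 = 1769.203.
Floor → code 1769.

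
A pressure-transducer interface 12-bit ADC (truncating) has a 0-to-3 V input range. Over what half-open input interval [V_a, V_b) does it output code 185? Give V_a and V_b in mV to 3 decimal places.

[135.498 mV, 136.230 mV)

LSB = 3/2^12 = 0.732 mV.
V_a = V_low + 185·LSB = 0.135498 V; V_b = V_low + 186·LSB = 0.13623 V.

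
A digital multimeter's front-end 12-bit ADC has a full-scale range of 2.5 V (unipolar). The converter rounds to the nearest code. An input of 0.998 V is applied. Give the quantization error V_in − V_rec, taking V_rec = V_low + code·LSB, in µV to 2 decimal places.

LSB = 2.5/2^12 = 0.610 mV.
Scaled input = 1635.1232 LSBs, so code = 1635.
Reconstructed: 0.9979248 V.
V_in − V_rec = 7.51953e-05 V = 75.20 µV.

75.20 µV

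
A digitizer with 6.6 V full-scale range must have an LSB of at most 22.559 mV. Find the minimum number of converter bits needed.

9 bits

Number of steps required ≥ 6.6 V / 22.559 mV = 292.57.
Need 2^N ≥ 292.57; 2^8 = 256, 2^9 = 512.
Minimum N = 9.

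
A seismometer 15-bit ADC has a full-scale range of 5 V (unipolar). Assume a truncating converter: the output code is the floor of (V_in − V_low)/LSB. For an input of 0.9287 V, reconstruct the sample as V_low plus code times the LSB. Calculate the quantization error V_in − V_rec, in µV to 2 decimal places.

50.10 µV

LSB = 5/2^15 = 152.59 µV.
(V_in − V_low)/LSB = (0.9287 − 0)/0.000152588 = 6086.3283 → code 6086 (floor).
V_rec = 0 + 6086·0.000152588 = 0.9286499 V.
V_in − V_rec = 5.00977e-05 V = 50.10 µV.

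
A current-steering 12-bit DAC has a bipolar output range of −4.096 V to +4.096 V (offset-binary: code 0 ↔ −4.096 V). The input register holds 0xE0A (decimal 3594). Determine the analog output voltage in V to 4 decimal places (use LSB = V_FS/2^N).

3.0920 V

LSB = 8.192 V / 2^12 = 2.000 mV.
Code 0xE0A = 3594 decimal.
V_out = (−4.096) + 3594 × 0.002 V = 3.092 V.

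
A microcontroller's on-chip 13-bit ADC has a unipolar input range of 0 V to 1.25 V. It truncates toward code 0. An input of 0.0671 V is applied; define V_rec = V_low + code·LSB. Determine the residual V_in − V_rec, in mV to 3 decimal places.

0.114 mV

LSB = 1.25/2^13 = 152.59 µV.
(V_in − V_low)/LSB = (0.0671 − 0)/0.000152588 = 439.7466 → code 439 (floor).
Reconstructed: 0.066986084 V.
Error = 0.0671 − 0.066986084 = 0.000113916 V = 0.114 mV.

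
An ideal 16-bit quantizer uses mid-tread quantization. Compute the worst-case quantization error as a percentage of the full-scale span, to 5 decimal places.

0.00076 %

Rounding → worst-case error = ½ LSB = V_FS/2^17, so 100/131072 = 0.000762939 % of full scale.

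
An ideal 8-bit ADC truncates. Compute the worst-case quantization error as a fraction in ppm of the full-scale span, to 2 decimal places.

3906.25 ppm

Truncating → worst-case error = 1 LSB = V_FS/2^8, so 1e+06/256 = 3906.25 ppm of full scale.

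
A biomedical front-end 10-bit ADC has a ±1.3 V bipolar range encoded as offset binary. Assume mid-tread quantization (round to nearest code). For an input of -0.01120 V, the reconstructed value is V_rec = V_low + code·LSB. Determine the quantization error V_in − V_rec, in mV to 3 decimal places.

One LSB is 2.6 V / 1024 = 2.539 mV.
Scaled input = 507.5889 LSBs, so code = 508.
V_rec = (−1.3) + 508·0.00253906 = -0.01015625 V.
Difference: -0.00104375 V → -1.044 mV.

-1.044 mV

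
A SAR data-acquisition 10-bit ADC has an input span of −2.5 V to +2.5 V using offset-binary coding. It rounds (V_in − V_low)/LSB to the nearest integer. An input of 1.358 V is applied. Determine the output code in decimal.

code 790

Full-scale span = 5 V; LSB = 5/2^10 = 4.883 mV.
(1.358 − (−2.5)) / 0.00488281 = 790.118 LSBs.
Round → code 790.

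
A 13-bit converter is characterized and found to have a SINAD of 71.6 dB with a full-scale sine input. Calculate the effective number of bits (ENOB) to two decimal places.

ENOB = (SINAD − 1.76) / 6.02 = (71.6 − 1.76)/6.02 = 11.601.

11.60 bits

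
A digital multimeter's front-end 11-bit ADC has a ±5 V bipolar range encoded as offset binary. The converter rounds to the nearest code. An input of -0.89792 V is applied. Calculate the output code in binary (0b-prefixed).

Full-scale span = 10 V; LSB = 10/2^11 = 4.883 mV.
(V_in − V_low)/LSB = (-0.89792 − (−5)) / 0.00488281 = 840.106.
round(840.106) = 840.
In binary (0b-prefixed): 0b1101001000.

code 0b1101001000 (decimal 840)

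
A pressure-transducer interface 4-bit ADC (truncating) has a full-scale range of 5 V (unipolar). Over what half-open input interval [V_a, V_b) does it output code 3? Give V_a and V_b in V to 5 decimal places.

LSB = 5/2^4 = 312.500 mV.
V_a = V_low + 3·LSB = 0.9375 V; V_b = V_low + 4·LSB = 1.25 V.

[0.93750 V, 1.25000 V)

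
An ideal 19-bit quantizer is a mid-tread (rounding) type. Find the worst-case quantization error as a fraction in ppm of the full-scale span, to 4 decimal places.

Rounding → worst-case error = ½ LSB = V_FS/2^20, so 1e+06/1048576 = 0.953674 ppm of full scale.

0.9537 ppm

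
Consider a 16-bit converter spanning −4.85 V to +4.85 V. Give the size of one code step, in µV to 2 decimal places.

Full-scale span = 9.7 V.
LSB = 9.7 / 2^16 = 9.7 / 65536 = 0.00014801 V = 148.01 µV.

148.01 µV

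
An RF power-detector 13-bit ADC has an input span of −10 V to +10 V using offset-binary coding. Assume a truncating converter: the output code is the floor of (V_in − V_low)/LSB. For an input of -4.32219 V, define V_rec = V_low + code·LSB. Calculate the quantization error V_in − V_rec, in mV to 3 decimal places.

1.540 mV

One LSB is 20 V / 8192 = 2.441 mV.
Scaled input = 2325.6310 LSBs, so code = 2325.
V_rec = (−10) + 2325·0.00244141 = -4.3237305 V.
V_in − V_rec = 0.00154047 V = 1.540 mV.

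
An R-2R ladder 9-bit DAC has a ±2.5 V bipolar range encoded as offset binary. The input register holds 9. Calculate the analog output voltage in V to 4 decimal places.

LSB = 5 V / 2^9 = 9.766 mV.
V_out = (−2.5) + 9 × 0.00976562 V = -2.41211 V.

-2.4121 V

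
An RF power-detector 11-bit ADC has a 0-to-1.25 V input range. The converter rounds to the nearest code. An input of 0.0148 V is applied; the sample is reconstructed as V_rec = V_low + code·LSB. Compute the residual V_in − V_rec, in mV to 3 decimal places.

LSB = 1.25/2^11 = 0.610 mV.
(0.0148 − 0)/0.000610352 = 24.2483; round gives code 24.
Reconstructed: 0.014648438 V.
Error = 0.0148 − 0.014648438 = 0.000151563 V = 0.152 mV.

0.152 mV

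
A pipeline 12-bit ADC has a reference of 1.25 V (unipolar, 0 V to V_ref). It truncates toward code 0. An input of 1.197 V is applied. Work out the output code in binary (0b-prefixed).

With 4096 levels over 1.25 V, one step is 305.18 µV.
(1.197 − 0) / 0.000305176 = 3922.330 LSBs.
⌊·⌋(3922.330) = 3922.
In binary (0b-prefixed): 0b111101010010.

code 0b111101010010 (decimal 3922)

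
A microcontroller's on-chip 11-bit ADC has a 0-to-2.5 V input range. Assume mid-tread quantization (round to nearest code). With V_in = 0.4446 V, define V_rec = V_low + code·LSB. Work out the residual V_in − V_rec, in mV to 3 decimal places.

0.264 mV

One LSB is 2.5 V / 2048 = 1.221 mV.
(0.4446 − 0)/0.0012207 = 364.2163; round gives code 364.
Reconstructed: 0.44433594 V.
Error = 0.4446 − 0.44433594 = 0.000264062 V = 0.264 mV.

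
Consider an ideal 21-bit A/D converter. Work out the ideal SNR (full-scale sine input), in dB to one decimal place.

128.2 dB

SNR ≈ 6.02·N + 1.76 dB = 6.02·21 + 1.76 = 128.18 dB.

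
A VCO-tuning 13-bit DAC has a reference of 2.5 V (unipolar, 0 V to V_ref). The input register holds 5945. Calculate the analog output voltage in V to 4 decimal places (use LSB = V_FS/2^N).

LSB = 2.5 V / 2^13 = 305.18 µV.
V_out = 0 + 5945 × 0.000305176 V = 1.81427 V.

1.8143 V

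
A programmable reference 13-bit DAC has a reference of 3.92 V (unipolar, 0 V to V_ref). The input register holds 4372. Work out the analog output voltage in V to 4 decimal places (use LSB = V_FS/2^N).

2.0921 V

LSB = 3.92 V / 2^13 = 478.52 µV.
V_out = 0 + 4372 × 0.000478516 V = 2.09207 V.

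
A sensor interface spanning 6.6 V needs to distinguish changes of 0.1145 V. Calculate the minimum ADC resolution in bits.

6 bits

Number of steps required ≥ 6.6 V / 0.1145 V = 57.64.
Need 2^N ≥ 57.64; 2^5 = 32, 2^6 = 64.
Minimum N = 6.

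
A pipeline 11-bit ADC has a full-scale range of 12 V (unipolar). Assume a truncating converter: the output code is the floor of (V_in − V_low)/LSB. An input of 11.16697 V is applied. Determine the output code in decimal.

With 2048 levels over 12 V, one step is 5.859 mV.
Input sits at 1905.830 steps above V_low.
Floor → code 1905.

code 1905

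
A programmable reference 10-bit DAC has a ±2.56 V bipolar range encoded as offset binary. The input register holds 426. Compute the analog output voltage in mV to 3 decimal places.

LSB = 5.12 V / 2^10 = 5.000 mV.
V_out = (−2.56) + 426 × 0.005 V = -0.43 V.
= -430.000 mV.

-430.000 mV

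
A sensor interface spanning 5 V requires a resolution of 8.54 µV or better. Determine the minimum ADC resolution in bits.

Number of steps required ≥ 5 V / 8.54 µV = 585480.09.
Need 2^N ≥ 585480.09; 2^19 = 524288, 2^20 = 1048576.
Minimum N = 20.

20 bits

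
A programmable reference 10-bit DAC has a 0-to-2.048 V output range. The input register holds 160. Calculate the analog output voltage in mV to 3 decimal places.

LSB = 2.048 V / 2^10 = 2.000 mV.
V_out = 0 + 160 × 0.002 V = 0.32 V.
= 320.000 mV.

320.000 mV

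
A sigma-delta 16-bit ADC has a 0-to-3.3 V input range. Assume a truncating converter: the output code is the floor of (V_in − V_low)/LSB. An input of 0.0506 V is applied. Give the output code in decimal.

code 1004

LSB = 3.3 V / 65536 = 50.35 µV.
Input sits at 1004.885 steps above V_low.
Floor → code 1004.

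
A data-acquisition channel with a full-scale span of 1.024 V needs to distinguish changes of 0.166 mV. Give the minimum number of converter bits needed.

Number of steps required ≥ 1.024 V / 0.166 mV = 6168.67.
Need 2^N ≥ 6168.67; 2^12 = 4096, 2^13 = 8192.
Minimum N = 13.

13 bits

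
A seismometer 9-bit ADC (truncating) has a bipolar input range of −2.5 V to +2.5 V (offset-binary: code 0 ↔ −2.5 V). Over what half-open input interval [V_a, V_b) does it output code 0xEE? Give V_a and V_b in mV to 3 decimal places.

[-175.781 mV, -166.016 mV)

LSB = 5/2^9 = 9.766 mV.
Code 0xEE = 238 decimal.
V_a = V_low + 238·LSB = -0.175781 V; V_b = V_low + 239·LSB = -0.166016 V.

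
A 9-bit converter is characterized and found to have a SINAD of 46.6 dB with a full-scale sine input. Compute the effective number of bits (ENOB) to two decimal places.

ENOB = (SINAD − 1.76) / 6.02 = (46.6 − 1.76)/6.02 = 7.449.

7.45 bits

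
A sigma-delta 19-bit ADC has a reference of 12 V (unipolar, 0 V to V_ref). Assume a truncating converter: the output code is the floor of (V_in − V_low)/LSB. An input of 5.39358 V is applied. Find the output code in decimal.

LSB = 12 V / 524288 = 22.89 µV.
(V_in − V_low)/LSB = (5.39358 − 0) / 2.28882e-05 = 235649.106.
Floor → code 235649.

code 235649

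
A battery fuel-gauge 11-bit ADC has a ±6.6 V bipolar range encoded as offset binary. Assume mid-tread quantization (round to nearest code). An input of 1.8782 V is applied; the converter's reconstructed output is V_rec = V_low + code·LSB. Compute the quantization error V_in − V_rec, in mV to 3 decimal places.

Step size: 13.2 V ÷ 2^11 = 6.445 mV.
(1.8782 − (−6.6))/0.00644531 = 1315.4056; round gives code 1315.
Reconstructed: 1.8755859 V.
Error = 1.8782 − 1.8755859 = 0.00261406 V = 2.614 mV.

2.614 mV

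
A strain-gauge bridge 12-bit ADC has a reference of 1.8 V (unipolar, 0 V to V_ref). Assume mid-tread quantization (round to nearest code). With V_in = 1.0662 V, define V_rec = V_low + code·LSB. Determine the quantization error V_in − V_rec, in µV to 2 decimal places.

Step size: 1.8 V ÷ 2^12 = 439.45 µV.
(V_in − V_low)/LSB = (1.0662 − 0)/0.000439453 = 2426.1973 → code 2426 (round).
V_rec = 0 + 2426·0.000439453 = 1.0661133 V.
V_in − V_rec = 8.67188e-05 V = 86.72 µV.

86.72 µV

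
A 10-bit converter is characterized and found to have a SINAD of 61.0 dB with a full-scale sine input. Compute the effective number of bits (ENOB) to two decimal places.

9.84 bits

ENOB = (SINAD − 1.76) / 6.02 = (61.0 − 1.76)/6.02 = 9.841.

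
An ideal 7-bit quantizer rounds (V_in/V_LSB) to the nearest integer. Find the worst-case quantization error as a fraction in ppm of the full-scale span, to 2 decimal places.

Rounding → worst-case error = ½ LSB = V_FS/2^8, so 1e+06/256 = 3906.25 ppm of full scale.

3906.25 ppm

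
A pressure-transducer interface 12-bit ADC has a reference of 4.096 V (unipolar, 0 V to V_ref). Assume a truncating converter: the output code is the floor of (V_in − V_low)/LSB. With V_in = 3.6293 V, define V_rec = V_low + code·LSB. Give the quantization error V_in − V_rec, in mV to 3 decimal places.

0.300 mV

Step size: 4.096 V ÷ 2^12 = 1.000 mV.
(V_in − V_low)/LSB = (3.6293 − 0)/0.001 = 3629.3000 → code 3629 (floor).
Code 3629 maps back to 0 + 3629×0.001 V = 3.629 V.
V_in − V_rec = 0.0003 V = 0.300 mV.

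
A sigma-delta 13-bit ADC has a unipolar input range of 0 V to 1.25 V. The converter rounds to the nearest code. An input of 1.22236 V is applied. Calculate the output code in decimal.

With 8192 levels over 1.25 V, one step is 152.59 µV.
Input sits at 8010.858 steps above V_low.
round(8010.858) = 8011.

code 8011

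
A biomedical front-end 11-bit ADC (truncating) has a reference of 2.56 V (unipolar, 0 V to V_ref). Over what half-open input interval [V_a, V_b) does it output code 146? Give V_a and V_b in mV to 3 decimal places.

[182.500 mV, 183.750 mV)

LSB = 2.56/2^11 = 1.250 mV.
V_a = V_low + 146·LSB = 0.1825 V; V_b = V_low + 147·LSB = 0.18375 V.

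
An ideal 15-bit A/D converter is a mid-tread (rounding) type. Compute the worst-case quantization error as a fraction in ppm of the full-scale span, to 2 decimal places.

15.26 ppm

Rounding → worst-case error = ½ LSB = V_FS/2^16, so 1e+06/65536 = 15.2588 ppm of full scale.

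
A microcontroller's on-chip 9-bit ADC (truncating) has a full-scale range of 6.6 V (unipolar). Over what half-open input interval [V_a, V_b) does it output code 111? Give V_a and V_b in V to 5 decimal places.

[1.43086 V, 1.44375 V)

LSB = 6.6/2^9 = 12.891 mV.
V_a = V_low + 111·LSB = 1.43086 V; V_b = V_low + 112·LSB = 1.44375 V.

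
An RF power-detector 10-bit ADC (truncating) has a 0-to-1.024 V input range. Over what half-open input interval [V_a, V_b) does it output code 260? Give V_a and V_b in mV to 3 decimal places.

LSB = 1.024/2^10 = 1.000 mV.
V_a = V_low + 260·LSB = 0.26 V; V_b = V_low + 261·LSB = 0.261 V.

[260.000 mV, 261.000 mV)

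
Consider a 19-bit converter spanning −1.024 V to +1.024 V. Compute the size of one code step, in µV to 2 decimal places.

Full-scale span = 2.048 V.
LSB = 2.048 / 2^19 = 2.048 / 524288 = 3.90625e-06 V = 3.91 µV.

3.91 µV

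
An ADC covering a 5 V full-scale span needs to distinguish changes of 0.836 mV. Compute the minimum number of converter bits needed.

13 bits

Number of steps required ≥ 5 V / 0.836 mV = 5980.86.
Need 2^N ≥ 5980.86; 2^12 = 4096, 2^13 = 8192.
Minimum N = 13.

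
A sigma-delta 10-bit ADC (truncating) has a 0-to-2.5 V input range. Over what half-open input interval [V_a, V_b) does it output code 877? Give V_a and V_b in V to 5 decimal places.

LSB = 2.5/2^10 = 2.441 mV.
V_a = V_low + 877·LSB = 2.14111 V; V_b = V_low + 878·LSB = 2.14355 V.

[2.14111 V, 2.14355 V)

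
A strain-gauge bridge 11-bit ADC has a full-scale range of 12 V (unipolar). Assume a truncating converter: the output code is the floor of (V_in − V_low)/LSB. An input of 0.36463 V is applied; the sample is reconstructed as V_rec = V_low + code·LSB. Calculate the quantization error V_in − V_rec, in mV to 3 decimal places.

1.349 mV

Step size: 12 V ÷ 2^11 = 5.859 mV.
(0.36463 − 0)/0.00585938 = 62.2302; ⌊·⌋ gives code 62.
V_rec = 0 + 62·0.00585938 = 0.36328125 V.
V_in − V_rec = 0.00134875 V = 1.349 mV.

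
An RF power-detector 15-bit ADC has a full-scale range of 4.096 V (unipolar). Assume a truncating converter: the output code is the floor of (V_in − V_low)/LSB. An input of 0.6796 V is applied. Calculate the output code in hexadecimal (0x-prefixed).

code 0x153C (decimal 5436)

With 32768 levels over 4.096 V, one step is 125.00 µV.
Input sits at 5436.800 steps above V_low.
So the output code is 5436.
In hexadecimal (0x-prefixed): 0x153C.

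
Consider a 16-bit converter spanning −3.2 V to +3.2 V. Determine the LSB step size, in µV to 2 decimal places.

Full-scale span = 6.4 V.
LSB = 6.4 / 2^16 = 6.4 / 65536 = 9.76563e-05 V = 97.66 µV.

97.66 µV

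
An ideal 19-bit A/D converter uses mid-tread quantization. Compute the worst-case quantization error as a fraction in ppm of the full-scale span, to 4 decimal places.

Rounding → worst-case error = ½ LSB = V_FS/2^20, so 1e+06/1048576 = 0.953674 ppm of full scale.

0.9537 ppm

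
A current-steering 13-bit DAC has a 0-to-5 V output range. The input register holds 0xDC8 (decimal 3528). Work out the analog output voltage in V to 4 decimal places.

2.1533 V

LSB = 5 V / 2^13 = 0.610 mV.
Code 0xDC8 = 3528 decimal.
V_out = 0 + 3528 × 0.000610352 V = 2.15332 V.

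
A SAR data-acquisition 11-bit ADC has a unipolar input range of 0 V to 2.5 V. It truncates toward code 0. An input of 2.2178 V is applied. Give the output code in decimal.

LSB = 2.5 V / 2048 = 1.221 mV.
(V_in − V_low)/LSB = (2.2178 − 0) / 0.0012207 = 1816.822.
Floor → code 1816.

code 1816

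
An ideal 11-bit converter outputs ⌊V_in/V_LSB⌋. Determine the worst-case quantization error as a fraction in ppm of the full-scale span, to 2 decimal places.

488.28 ppm

Truncating → worst-case error = 1 LSB = V_FS/2^11, so 1e+06/2048 = 488.281 ppm of full scale.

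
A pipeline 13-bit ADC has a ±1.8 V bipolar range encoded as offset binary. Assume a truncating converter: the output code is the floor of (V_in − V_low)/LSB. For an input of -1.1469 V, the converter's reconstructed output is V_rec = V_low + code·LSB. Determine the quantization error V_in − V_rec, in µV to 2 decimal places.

Step size: 3.6 V ÷ 2^13 = 439.45 µV.
(V_in − V_low)/LSB = (-1.1469 − (−1.8))/0.000439453 = 1486.1653 → code 1486 (floor).
Reconstructed: -1.1469727 V.
Difference: 7.26562e-05 V → 72.66 µV.

72.66 µV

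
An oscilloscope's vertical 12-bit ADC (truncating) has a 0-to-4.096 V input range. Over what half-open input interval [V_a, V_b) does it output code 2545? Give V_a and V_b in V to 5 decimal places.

[2.54500 V, 2.54600 V)

LSB = 4.096/2^12 = 1.000 mV.
V_a = V_low + 2545·LSB = 2.545 V; V_b = V_low + 2546·LSB = 2.546 V.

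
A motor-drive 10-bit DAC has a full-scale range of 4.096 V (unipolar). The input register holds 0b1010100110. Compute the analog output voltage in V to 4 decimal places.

LSB = 4.096 V / 2^10 = 4.000 mV.
Code 0b1010100110 = 678 decimal.
V_out = 0 + 678 × 0.004 V = 2.712 V.

2.7120 V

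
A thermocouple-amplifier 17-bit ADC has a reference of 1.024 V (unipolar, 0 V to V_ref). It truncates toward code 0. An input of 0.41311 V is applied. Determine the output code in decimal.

code 52878

Full-scale span = 1.024 V; LSB = 1.024/2^17 = 7.81 µV.
Input sits at 52878.080 steps above V_low.
So the output code is 52878.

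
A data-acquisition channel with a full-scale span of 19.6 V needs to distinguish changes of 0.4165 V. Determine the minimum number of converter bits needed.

6 bits

Number of steps required ≥ 19.6 V / 0.4165 V = 47.06.
Need 2^N ≥ 47.06; 2^5 = 32, 2^6 = 64.
Minimum N = 6.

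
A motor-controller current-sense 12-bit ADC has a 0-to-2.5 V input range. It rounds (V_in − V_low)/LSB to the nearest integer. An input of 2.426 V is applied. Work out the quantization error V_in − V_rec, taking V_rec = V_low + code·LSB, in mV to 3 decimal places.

-0.147 mV

LSB = 2.5/2^12 = 0.610 mV.
(V_in − V_low)/LSB = (2.426 − 0)/0.000610352 = 3974.7584 → code 3975 (round).
V_rec = 0 + 3975·0.000610352 = 2.4261475 V.
Difference: -0.000147461 V → -0.147 mV.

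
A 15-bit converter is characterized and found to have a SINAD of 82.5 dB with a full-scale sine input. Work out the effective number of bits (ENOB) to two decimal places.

13.41 bits

ENOB = (SINAD − 1.76) / 6.02 = (82.5 − 1.76)/6.02 = 13.412.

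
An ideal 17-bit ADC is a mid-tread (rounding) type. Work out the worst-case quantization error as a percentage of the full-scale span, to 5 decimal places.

Rounding → worst-case error = ½ LSB = V_FS/2^18, so 100/262144 = 0.00038147 % of full scale.

0.00038 %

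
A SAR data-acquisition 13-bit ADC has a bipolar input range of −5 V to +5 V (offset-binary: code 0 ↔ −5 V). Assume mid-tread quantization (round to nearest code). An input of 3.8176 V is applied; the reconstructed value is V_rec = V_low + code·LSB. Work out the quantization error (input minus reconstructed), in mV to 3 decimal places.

LSB = 10/2^13 = 1.221 mV.
(3.8176 − (−5))/0.0012207 = 7223.3779; round gives code 7223.
V_rec = (−5) + 7223·0.0012207 = 3.8171387 V.
Difference: 0.000461328 V → 0.461 mV.

0.461 mV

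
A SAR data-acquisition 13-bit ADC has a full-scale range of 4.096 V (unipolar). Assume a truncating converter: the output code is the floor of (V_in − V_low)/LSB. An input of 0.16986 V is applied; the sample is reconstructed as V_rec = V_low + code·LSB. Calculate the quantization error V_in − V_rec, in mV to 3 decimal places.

Step size: 4.096 V ÷ 2^13 = 0.500 mV.
Scaled input = 339.7200 LSBs, so code = 339.
Reconstructed: 0.1695 V.
V_in − V_rec = 0.00036 V = 0.360 mV.

0.360 mV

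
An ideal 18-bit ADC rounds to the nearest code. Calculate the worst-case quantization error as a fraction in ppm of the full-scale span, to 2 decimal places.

Rounding → worst-case error = ½ LSB = V_FS/2^19, so 1e+06/524288 = 1.90735 ppm of full scale.

1.91 ppm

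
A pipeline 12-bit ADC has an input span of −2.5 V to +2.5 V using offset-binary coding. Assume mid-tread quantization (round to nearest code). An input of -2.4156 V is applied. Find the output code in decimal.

code 69

With 4096 levels over 5 V, one step is 1.221 mV.
(V_in − V_low)/LSB = (-2.4156 − (−2.5)) / 0.0012207 = 69.140.
round(69.140) = 69.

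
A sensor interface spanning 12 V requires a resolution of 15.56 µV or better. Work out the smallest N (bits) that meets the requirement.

20 bits

Number of steps required ≥ 12 V / 15.56 µV = 771208.23.
Need 2^N ≥ 771208.23; 2^19 = 524288, 2^20 = 1048576.
Minimum N = 20.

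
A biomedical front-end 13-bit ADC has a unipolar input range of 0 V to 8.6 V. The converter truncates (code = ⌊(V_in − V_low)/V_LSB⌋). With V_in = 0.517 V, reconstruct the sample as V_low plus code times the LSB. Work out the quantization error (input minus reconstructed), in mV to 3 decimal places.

One LSB is 8.6 V / 8192 = 1.050 mV.
Scaled input = 492.4726 LSBs, so code = 492.
V_rec = 0 + 492·0.0010498 = 0.51650391 V.
Error = 0.517 − 0.51650391 = 0.000496094 V = 0.496 mV.

0.496 mV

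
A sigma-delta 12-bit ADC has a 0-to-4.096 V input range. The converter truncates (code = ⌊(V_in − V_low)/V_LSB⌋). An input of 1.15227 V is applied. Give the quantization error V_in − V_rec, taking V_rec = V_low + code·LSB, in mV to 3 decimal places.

LSB = 4.096/2^12 = 1.000 mV.
Scaled input = 1152.2700 LSBs, so code = 1152.
Reconstructed: 1.152 V.
Difference: 0.00027 V → 0.270 mV.

0.270 mV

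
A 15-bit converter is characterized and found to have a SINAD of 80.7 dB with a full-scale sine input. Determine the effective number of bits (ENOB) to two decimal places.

13.11 bits

ENOB = (SINAD − 1.76) / 6.02 = (80.7 − 1.76)/6.02 = 13.113.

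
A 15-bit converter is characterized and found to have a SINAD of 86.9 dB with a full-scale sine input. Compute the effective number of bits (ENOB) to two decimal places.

14.14 bits

ENOB = (SINAD − 1.76) / 6.02 = (86.9 − 1.76)/6.02 = 14.143.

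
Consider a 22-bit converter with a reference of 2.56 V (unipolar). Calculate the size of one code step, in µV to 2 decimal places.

Full-scale span = 2.56 V.
LSB = 2.56 / 2^22 = 2.56 / 4194304 = 6.10352e-07 V = 0.61 µV.

0.61 µV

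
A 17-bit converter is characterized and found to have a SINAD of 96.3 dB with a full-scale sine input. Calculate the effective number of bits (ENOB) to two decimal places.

15.70 bits

ENOB = (SINAD − 1.76) / 6.02 = (96.3 − 1.76)/6.02 = 15.704.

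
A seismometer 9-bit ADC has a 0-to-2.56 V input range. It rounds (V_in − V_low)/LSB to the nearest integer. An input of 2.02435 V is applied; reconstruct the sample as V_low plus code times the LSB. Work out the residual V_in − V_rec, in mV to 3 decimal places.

-0.650 mV

Step size: 2.56 V ÷ 2^9 = 5.000 mV.
Scaled input = 404.8700 LSBs, so code = 405.
V_rec = 0 + 405·0.005 = 2.025 V.
V_in − V_rec = -0.00065 V = -0.650 mV.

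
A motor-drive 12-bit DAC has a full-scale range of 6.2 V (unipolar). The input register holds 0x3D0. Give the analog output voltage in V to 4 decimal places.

LSB = 6.2 V / 2^12 = 1.514 mV.
Code 0x3D0 = 976 decimal.
V_out = 0 + 976 × 0.00151367 V = 1.47734 V.

1.4773 V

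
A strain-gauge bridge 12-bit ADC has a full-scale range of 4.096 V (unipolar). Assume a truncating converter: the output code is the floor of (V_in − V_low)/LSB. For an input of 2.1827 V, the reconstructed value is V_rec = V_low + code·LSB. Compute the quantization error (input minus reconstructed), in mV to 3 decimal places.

0.700 mV

LSB = 4.096/2^12 = 1.000 mV.
(V_in − V_low)/LSB = (2.1827 − 0)/0.001 = 2182.7000 → code 2182 (floor).
Code 2182 maps back to 0 + 2182×0.001 V = 2.182 V.
Error = 2.1827 − 2.182 = 0.0007 V = 0.700 mV.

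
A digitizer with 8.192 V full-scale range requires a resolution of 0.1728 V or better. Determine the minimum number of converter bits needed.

6 bits

Number of steps required ≥ 8.192 V / 0.1728 V = 47.41.
Need 2^N ≥ 47.41; 2^5 = 32, 2^6 = 64.
Minimum N = 6.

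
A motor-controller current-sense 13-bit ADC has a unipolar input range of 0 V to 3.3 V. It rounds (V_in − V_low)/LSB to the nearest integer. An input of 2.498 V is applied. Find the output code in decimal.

LSB = 3.3 V / 8192 = 402.83 µV.
Input sits at 6201.096 steps above V_low.
round(6201.096) = 6201.

code 6201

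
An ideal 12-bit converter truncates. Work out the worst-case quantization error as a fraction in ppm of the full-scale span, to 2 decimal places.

244.14 ppm

Truncating → worst-case error = 1 LSB = V_FS/2^12, so 1e+06/4096 = 244.141 ppm of full scale.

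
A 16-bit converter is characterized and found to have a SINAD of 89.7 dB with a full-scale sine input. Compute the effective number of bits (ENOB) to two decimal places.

14.61 bits

ENOB = (SINAD − 1.76) / 6.02 = (89.7 − 1.76)/6.02 = 14.608.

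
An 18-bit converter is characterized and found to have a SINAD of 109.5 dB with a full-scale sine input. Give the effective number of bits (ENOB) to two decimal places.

ENOB = (SINAD − 1.76) / 6.02 = (109.5 − 1.76)/6.02 = 17.897.

17.90 bits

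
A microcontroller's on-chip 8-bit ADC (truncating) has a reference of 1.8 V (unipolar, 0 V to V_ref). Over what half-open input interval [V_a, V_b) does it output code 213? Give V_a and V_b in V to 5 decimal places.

LSB = 1.8/2^8 = 7.031 mV.
V_a = V_low + 213·LSB = 1.49766 V; V_b = V_low + 214·LSB = 1.50469 V.

[1.49766 V, 1.50469 V)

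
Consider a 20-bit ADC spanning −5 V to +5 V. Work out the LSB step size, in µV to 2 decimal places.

Full-scale span = 10 V.
LSB = 10 / 2^20 = 10 / 1048576 = 9.53674e-06 V = 9.54 µV.

9.54 µV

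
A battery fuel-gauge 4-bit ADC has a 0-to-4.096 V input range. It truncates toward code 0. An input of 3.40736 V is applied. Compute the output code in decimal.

Full-scale span = 4.096 V; LSB = 4.096/2^4 = 256.000 mV.
(V_in − V_low)/LSB = (3.40736 − 0) / 0.256 = 13.310.
So the output code is 13.

code 13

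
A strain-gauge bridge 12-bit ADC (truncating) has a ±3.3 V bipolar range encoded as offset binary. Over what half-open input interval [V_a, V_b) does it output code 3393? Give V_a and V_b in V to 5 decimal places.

LSB = 6.6/2^12 = 1.611 mV.
V_a = V_low + 3393·LSB = 2.16724 V; V_b = V_low + 3394·LSB = 2.16885 V.

[2.16724 V, 2.16885 V)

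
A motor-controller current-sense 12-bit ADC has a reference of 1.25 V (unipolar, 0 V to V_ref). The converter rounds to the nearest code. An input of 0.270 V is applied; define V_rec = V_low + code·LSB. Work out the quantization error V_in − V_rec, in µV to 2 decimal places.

LSB = 1.25/2^12 = 305.18 µV.
Scaled input = 884.7360 LSBs, so code = 885.
V_rec = 0 + 885·0.000305176 = 0.27008057 V.
V_in − V_rec = -8.05664e-05 V = -80.57 µV.

-80.57 µV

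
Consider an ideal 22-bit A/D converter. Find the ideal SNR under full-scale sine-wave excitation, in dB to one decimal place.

134.2 dB

SNR ≈ 6.02·N + 1.76 dB = 6.02·22 + 1.76 = 134.20 dB.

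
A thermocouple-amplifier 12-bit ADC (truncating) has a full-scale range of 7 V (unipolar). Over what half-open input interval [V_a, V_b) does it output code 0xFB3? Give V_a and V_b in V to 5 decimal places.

LSB = 7/2^12 = 1.709 mV.
Code 0xFB3 = 4019 decimal.
V_a = V_low + 4019·LSB = 6.86841 V; V_b = V_low + 4020·LSB = 6.87012 V.

[6.86841 V, 6.87012 V)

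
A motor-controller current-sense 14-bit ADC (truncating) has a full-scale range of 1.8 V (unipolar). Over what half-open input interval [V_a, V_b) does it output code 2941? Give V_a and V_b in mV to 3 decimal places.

[323.108 mV, 323.218 mV)

LSB = 1.8/2^14 = 109.86 µV.
V_a = V_low + 2941·LSB = 0.323108 V; V_b = V_low + 2942·LSB = 0.323218 V.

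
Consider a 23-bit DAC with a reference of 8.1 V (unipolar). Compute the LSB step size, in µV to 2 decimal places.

0.97 µV

Full-scale span = 8.1 V.
LSB = 8.1 / 2^23 = 8.1 / 8388608 = 9.65595e-07 V = 0.97 µV.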